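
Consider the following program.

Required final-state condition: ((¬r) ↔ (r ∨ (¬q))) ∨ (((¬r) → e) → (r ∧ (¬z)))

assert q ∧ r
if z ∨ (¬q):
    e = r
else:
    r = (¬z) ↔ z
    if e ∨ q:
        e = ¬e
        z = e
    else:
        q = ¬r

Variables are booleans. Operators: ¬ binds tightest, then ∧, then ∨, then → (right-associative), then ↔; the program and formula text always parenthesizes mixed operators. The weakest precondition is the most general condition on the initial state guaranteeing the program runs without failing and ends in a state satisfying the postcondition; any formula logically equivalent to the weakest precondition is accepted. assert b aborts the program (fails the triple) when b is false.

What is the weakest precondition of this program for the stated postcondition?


Working backward. After the program, ((¬r) ↔ (r ∨ (¬q))) ∨ (((¬r) → e) → (r ∧ (¬z))) must hold.
Then branch requires ((¬r) ↔ (r ∨ (¬q))) ∨ (((¬r) → r) → (r ∧ (¬z))); else branch requires ((e ∨ q) → (((¬((¬z) ↔ z)) ↔ (((¬z) ↔ z) ∨ (¬q))) ∨ (((¬((¬z) ↔ z)) → (¬e)) → (((¬z) ↔ z) ∧ e)))) ∧ ((¬(e ∨ q)) → (((¬((¬z) ↔ z)) ↔ ((¬z) ↔ z)) ∨ (((¬((¬z) ↔ z)) → e) → (((¬z) ↔ z) ∧ (¬z))))).
Before the if: ((z ∨ (¬q)) → (((¬r) ↔ (r ∨ (¬q))) ∨ (((¬r) → r) → (r ∧ (¬z))))) ∧ ((¬(z ∨ (¬q))) → (((e ∨ q) → (((¬((¬z) ↔ z)) ↔ (((¬z) ↔ z) ∨ (¬q))) ∨ (((¬((¬z) ↔ z)) → (¬e)) → (((¬z) ↔ z) ∧ e)))) ∧ ((¬(e ∨ q)) → (((¬((¬z) ↔ z)) ↔ ((¬z) ↔ z)) ∨ (((¬((¬z) ↔ z)) → e) → (((¬z) ↔ z) ∧ (¬z)))))))
Before assert q ∧ r: q ∧ r ∧ ((z ∨ (¬q)) → (((¬r) ↔ (r ∨ (¬q))) ∨ (((¬r) → r) → (r ∧ (¬z))))) ∧ ((¬(z ∨ (¬q))) → (((e ∨ q) → (((¬((¬z) ↔ z)) ↔ (((¬z) ↔ z) ∨ (¬q))) ∨ (((¬((¬z) ↔ z)) → (¬e)) → (((¬z) ↔ z) ∧ e)))) ∧ ((¬(e ∨ q)) → (((¬((¬z) ↔ z)) ↔ ((¬z) ↔ z)) ∨ (((¬((¬z) ↔ z)) → e) → (((¬z) ↔ z) ∧ (¬z)))))))
Answer: WP = q ∧ r ∧ ((z ∨ (¬q)) → (((¬r) ↔ (r ∨ (¬q))) ∨ (((¬r) → r) → (r ∧ (¬z))))) ∧ ((¬(z ∨ (¬q))) → (((e ∨ q) → (((¬((¬z) ↔ z)) ↔ (((¬z) ↔ z) ∨ (¬q))) ∨ (((¬((¬z) ↔ z)) → (¬e)) → (((¬z) ↔ z) ∧ e)))) ∧ ((¬(e ∨ q)) → (((¬((¬z) ↔ z)) ↔ ((¬z) ↔ z)) ∨ (((¬((¬z) ↔ z)) → e) → (((¬z) ↔ z) ∧ (¬z)))))))


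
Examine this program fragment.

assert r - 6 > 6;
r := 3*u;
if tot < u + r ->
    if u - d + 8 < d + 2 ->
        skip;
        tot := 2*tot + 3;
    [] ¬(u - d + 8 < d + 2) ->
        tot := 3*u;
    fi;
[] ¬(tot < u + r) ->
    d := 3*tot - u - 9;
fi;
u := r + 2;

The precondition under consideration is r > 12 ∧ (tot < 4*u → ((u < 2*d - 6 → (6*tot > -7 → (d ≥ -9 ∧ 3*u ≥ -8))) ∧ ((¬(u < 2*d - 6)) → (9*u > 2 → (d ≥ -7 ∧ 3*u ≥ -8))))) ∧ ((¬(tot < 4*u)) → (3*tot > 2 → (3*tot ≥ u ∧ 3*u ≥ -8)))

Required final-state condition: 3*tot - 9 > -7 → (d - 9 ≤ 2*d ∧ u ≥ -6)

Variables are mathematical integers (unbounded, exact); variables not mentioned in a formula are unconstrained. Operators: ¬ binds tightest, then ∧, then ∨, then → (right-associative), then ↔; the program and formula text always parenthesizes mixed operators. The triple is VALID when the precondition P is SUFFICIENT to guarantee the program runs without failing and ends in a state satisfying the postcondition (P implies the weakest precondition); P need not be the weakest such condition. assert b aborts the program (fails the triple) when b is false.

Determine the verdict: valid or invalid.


Working backward. After the program, the postcondition 3*tot - 9 > -7 → (d - 9 ≤ 2*d ∧ u ≥ -6) must hold; in canonical form it is 3*tot > 2 → (d ≥ -9 ∧ u ≥ -6).
Before u := r + 2: 3*tot > 2 → (d ≥ -9 ∧ r ≥ -8)
Then branch requires (u < 2*d - 6 → (6*tot > -7 → (d ≥ -9 ∧ r ≥ -8))) ∧ ((¬(u < 2*d - 6)) → (9*u > 2 → (d ≥ -9 ∧ r ≥ -8))); else branch requires 3*tot > 2 → (3*tot ≥ u ∧ r ≥ -8).
Before the if: (tot < r + u → ((u < 2*d - 6 → (6*tot > -7 → (d ≥ -9 ∧ r ≥ -8))) ∧ ((¬(u < 2*d - 6)) → (9*u > 2 → (d ≥ -9 ∧ r ≥ -8))))) ∧ ((¬(tot < r + u)) → (3*tot > 2 → (3*tot ≥ u ∧ r ≥ -8)))
Before r := 3*u: (tot < 4*u → ((u < 2*d - 6 → (6*tot > -7 → (d ≥ -9 ∧ 3*u ≥ -8))) ∧ ((¬(u < 2*d - 6)) → (9*u > 2 → (d ≥ -9 ∧ 3*u ≥ -8))))) ∧ ((¬(tot < 4*u)) → (3*tot > 2 → (3*tot ≥ u ∧ 3*u ≥ -8)))
Before assert r - 6 > 6: r > 12 ∧ (tot < 4*u → ((u < 2*d - 6 → (6*tot > -7 → (d ≥ -9 ∧ 3*u ≥ -8))) ∧ ((¬(u < 2*d - 6)) → (9*u > 2 → (d ≥ -9 ∧ 3*u ≥ -8))))) ∧ ((¬(tot < 4*u)) → (3*tot > 2 → (3*tot ≥ u ∧ 3*u ≥ -8)))
The weakest precondition is r > 12 ∧ (tot < 4*u → ((u < 2*d - 6 → (6*tot > -7 → (d ≥ -9 ∧ 3*u ≥ -8))) ∧ ((¬(u < 2*d - 6)) → (9*u > 2 → (d ≥ -9 ∧ 3*u ≥ -8))))) ∧ ((¬(tot < 4*u)) → (3*tot > 2 → (3*tot ≥ u ∧ 3*u ≥ -8))).
Check whether r > 12 ∧ (tot < 4*u → ((u < 2*d - 6 → (6*tot > -7 → (d ≥ -9 ∧ 3*u ≥ -8))) ∧ ((¬(u < 2*d - 6)) → (9*u > 2 → (d ≥ -7 ∧ 3*u ≥ -8))))) ∧ ((¬(tot < 4*u)) → (3*tot > 2 → (3*tot ≥ u ∧ 3*u ≥ -8))) implies it.
Every state satisfying the precondition satisfies the weakest precondition: the implication holds.
Answer: valid


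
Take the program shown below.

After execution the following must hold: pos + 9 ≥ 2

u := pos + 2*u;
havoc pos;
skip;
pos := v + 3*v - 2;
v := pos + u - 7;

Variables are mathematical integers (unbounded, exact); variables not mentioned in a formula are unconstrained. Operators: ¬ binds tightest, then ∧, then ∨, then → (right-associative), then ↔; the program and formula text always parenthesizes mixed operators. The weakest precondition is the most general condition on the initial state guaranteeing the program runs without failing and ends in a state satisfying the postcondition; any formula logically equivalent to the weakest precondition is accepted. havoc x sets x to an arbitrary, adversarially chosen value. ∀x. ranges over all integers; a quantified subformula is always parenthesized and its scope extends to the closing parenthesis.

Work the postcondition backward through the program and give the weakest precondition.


Working backward. After the program, the postcondition pos + 9 ≥ 2 must hold; in canonical form it is pos ≥ -7.
Before v := pos + u - 7: pos ≥ -7
Before pos := v + 3*v - 2: 4*v ≥ -5
Before skip: 4*v ≥ -5
Before havoc pos: 4*v ≥ -5
Before u := pos + 2*u: 4*v ≥ -5
Answer: WP = 4*v ≥ -5


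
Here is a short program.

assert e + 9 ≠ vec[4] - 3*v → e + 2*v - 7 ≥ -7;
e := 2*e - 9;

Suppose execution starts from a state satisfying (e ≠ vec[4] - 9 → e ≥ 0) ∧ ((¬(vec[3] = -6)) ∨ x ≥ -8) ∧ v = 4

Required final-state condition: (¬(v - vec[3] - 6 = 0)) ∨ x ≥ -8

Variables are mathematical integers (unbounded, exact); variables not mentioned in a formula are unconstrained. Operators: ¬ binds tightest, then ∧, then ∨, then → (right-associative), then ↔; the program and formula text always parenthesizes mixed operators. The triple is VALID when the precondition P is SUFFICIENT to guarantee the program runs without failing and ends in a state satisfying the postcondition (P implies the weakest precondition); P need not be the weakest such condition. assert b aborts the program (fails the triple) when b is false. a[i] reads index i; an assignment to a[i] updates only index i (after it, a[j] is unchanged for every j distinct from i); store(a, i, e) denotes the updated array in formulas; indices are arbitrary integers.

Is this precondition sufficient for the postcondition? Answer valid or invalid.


Working backward. After the program, the postcondition (¬(v - vec[3] - 6 = 0)) ∨ x ≥ -8 must hold; in canonical form it is (¬(v = vec[3] + 6)) ∨ x ≥ -8.
Before e := 2*e - 9: (¬(v = vec[3] + 6)) ∨ x ≥ -8
Before assert e + 9 ≠ vec[4] - 3*v → e + 2*v - 7 ≥ -7: (e + 3*v ≠ vec[4] - 9 → e + 2*v ≥ 0) ∧ ((¬(v = vec[3] + 6)) ∨ x ≥ -8)
The weakest precondition is (e + 3*v ≠ vec[4] - 9 → e + 2*v ≥ 0) ∧ ((¬(v = vec[3] + 6)) ∨ x ≥ -8).
Check whether (e ≠ vec[4] - 9 → e ≥ 0) ∧ ((¬(vec[3] = -6)) ∨ x ≥ -8) ∧ v = 4 implies it.
Countermodel: at the initial state e = -9, v = 4, vec = {[3] = 6, [4] = 0, elsewhere 6}, x = -9, the precondition holds but the weakest precondition fails.
Answer: invalid


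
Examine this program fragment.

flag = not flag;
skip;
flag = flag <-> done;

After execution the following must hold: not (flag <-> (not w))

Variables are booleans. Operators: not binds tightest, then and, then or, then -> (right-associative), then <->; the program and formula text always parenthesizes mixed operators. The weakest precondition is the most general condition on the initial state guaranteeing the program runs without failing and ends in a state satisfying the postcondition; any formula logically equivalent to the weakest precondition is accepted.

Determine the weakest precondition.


Working backward. After the program, not (flag <-> (not w)) must hold.
Before flag := flag <-> done: not ((flag <-> done) <-> (not w))
Before skip: not ((flag <-> done) <-> (not w))
Before flag := not flag: not (((not flag) <-> done) <-> (not w))
Answer: WP = not (((not flag) <-> done) <-> (not w))


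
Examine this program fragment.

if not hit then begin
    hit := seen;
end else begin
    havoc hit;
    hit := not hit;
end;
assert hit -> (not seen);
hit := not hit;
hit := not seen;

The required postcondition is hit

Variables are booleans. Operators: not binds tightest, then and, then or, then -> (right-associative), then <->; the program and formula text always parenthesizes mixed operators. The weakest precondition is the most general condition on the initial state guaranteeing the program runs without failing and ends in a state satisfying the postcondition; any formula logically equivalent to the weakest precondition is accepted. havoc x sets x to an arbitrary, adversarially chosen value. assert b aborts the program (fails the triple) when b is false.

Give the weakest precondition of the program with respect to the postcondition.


Working backward. After the program, hit must hold.
Before hit := not seen: not seen
Before hit := not hit: not seen
Before assert hit -> (not seen): (hit -> (not seen)) and (not seen)
Then branch requires (seen -> (not seen)) and (not seen); else branch requires not seen.
Before the if: ((not hit) -> ((seen -> (not seen)) and (not seen))) and (hit -> (not seen))
Answer: WP = ((not hit) -> ((seen -> (not seen)) and (not seen))) and (hit -> (not seen))


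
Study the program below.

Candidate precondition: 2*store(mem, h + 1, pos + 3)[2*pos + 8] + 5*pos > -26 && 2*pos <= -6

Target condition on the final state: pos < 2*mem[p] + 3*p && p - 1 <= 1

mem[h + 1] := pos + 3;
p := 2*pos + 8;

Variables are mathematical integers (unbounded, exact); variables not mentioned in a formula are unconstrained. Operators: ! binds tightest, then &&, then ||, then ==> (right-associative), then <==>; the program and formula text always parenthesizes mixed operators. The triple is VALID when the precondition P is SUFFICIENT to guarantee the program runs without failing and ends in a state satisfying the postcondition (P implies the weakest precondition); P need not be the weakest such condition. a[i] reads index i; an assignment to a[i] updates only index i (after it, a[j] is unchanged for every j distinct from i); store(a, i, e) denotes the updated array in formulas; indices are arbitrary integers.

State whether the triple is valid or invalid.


Working backward. After the program, the postcondition pos < 2*mem[p] + 3*p && p - 1 <= 1 must hold; in canonical form it is pos < 2*mem[p] + 3*p && p <= 2.
Before p := 2*pos + 8: 2*mem[2*pos + 8] + 5*pos > -24 && 2*pos <= -6
Before mem[h + 1] := pos + 3: 2*store(mem, h + 1, pos + 3)[2*pos + 8] + 5*pos > -24 && 2*pos <= -6
The weakest precondition is 2*store(mem, h + 1, pos + 3)[2*pos + 8] + 5*pos > -24 && 2*pos <= -6.
Check whether 2*store(mem, h + 1, pos + 3)[2*pos + 8] + 5*pos > -26 && 2*pos <= -6 implies it.
Countermodel: at the initial state h = 3, mem = {[-4] = 3, [4] = 2, elsewhere 2}, pos = -6, the precondition holds but the weakest precondition fails.
Answer: invalid


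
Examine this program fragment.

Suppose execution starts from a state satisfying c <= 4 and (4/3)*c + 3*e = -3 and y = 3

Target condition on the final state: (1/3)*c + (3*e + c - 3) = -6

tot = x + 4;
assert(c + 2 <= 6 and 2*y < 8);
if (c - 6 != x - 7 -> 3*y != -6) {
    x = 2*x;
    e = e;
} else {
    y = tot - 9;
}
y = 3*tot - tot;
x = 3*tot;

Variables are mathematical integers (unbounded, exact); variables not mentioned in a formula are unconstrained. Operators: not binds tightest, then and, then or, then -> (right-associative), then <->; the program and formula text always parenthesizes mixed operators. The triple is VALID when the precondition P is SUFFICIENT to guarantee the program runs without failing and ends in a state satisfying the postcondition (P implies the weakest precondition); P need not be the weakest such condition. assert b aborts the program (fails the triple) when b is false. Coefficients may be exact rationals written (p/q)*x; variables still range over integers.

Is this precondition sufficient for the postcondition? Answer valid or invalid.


Working backward. After the program, the postcondition (1/3)*c + (3*e + c - 3) = -6 must hold; in canonical form it is (4/3)*c + 3*e = -3.
Before x := 3*tot: (4/3)*c + 3*e = -3
Before y := 3*tot - tot: (4/3)*c + 3*e = -3
Then branch requires (4/3)*c + 3*e = -3; else branch requires (4/3)*c + 3*e = -3.
Before the if: ((c != x - 1 -> 3*y != -6) -> (4/3)*c + 3*e = -3) and ((not (c != x - 1 -> 3*y != -6)) -> (4/3)*c + 3*e = -3)
Before assert c + 2 <= 6 and 2*y < 8: c <= 4 and 2*y < 8 and ((c != x - 1 -> 3*y != -6) -> (4/3)*c + 3*e = -3) and ((not (c != x - 1 -> 3*y != -6)) -> (4/3)*c + 3*e = -3)
Before tot := x + 4: c <= 4 and 2*y < 8 and ((c != x - 1 -> 3*y != -6) -> (4/3)*c + 3*e = -3) and ((not (c != x - 1 -> 3*y != -6)) -> (4/3)*c + 3*e = -3)
The weakest precondition is c <= 4 and 2*y < 8 and ((c != x - 1 -> 3*y != -6) -> (4/3)*c + 3*e = -3) and ((not (c != x - 1 -> 3*y != -6)) -> (4/3)*c + 3*e = -3).
Check whether c <= 4 and (4/3)*c + 3*e = -3 and y = 3 implies it.
Every state satisfying the precondition satisfies the weakest precondition: the implication holds.
Answer: valid


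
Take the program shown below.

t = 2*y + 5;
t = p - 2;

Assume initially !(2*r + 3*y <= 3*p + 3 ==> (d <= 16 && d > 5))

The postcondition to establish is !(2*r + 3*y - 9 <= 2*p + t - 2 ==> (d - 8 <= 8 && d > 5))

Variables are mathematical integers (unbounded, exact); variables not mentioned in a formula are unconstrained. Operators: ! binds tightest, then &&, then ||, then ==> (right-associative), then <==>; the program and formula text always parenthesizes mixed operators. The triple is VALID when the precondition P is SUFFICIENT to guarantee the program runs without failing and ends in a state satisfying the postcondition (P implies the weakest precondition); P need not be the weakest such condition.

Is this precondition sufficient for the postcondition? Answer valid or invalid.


Working backward. After the program, the postcondition !(2*r + 3*y - 9 <= 2*p + t - 2 ==> (d - 8 <= 8 && d > 5)) must hold; in canonical form it is !(2*r + 3*y <= 2*p + t + 7 ==> (d <= 16 && d > 5)).
Before t := p - 2: !(2*r + 3*y <= 3*p + 5 ==> (d <= 16 && d > 5))
Before t := 2*y + 5: !(2*r + 3*y <= 3*p + 5 ==> (d <= 16 && d > 5))
The weakest precondition is !(2*r + 3*y <= 3*p + 5 ==> (d <= 16 && d > 5)).
Check whether !(2*r + 3*y <= 3*p + 3 ==> (d <= 16 && d > 5)) implies it.
Every state satisfying the precondition satisfies the weakest precondition: the implication holds.
Answer: valid


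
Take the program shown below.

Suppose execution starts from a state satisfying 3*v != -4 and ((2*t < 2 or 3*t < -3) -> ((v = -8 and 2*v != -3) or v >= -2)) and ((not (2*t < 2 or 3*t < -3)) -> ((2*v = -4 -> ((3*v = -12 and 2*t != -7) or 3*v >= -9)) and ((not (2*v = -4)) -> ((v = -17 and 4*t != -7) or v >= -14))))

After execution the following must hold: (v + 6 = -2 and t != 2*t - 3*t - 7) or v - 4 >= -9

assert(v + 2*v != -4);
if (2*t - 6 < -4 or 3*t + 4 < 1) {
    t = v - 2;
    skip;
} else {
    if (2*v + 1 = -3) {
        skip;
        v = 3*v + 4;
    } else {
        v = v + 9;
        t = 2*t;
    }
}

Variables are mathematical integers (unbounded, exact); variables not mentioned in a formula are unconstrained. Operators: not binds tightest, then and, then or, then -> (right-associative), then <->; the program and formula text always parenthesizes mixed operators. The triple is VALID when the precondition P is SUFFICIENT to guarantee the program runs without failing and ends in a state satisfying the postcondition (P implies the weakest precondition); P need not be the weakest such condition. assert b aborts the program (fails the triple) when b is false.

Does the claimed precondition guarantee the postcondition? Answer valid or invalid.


Working backward. After the program, the postcondition (v + 6 = -2 and t != 2*t - 3*t - 7) or v - 4 >= -9 must hold; in canonical form it is (v = -8 and 2*t != -7) or v >= -5.
Then branch requires (v = -8 and 2*v != -3) or v >= -5; else branch requires (2*v = -4 -> ((3*v = -12 and 2*t != -7) or 3*v >= -9)) and ((not (2*v = -4)) -> ((v = -17 and 4*t != -7) or v >= -14)).
Before the if: ((2*t < 2 or 3*t < -3) -> ((v = -8 and 2*v != -3) or v >= -5)) and ((not (2*t < 2 or 3*t < -3)) -> ((2*v = -4 -> ((3*v = -12 and 2*t != -7) or 3*v >= -9)) and ((not (2*v = -4)) -> ((v = -17 and 4*t != -7) or v >= -14))))
Before assert v + 2*v != -4: 3*v != -4 and ((2*t < 2 or 3*t < -3) -> ((v = -8 and 2*v != -3) or v >= -5)) and ((not (2*t < 2 or 3*t < -3)) -> ((2*v = -4 -> ((3*v = -12 and 2*t != -7) or 3*v >= -9)) and ((not (2*v = -4)) -> ((v = -17 and 4*t != -7) or v >= -14))))
The weakest precondition is 3*v != -4 and ((2*t < 2 or 3*t < -3) -> ((v = -8 and 2*v != -3) or v >= -5)) and ((not (2*t < 2 or 3*t < -3)) -> ((2*v = -4 -> ((3*v = -12 and 2*t != -7) or 3*v >= -9)) and ((not (2*v = -4)) -> ((v = -17 and 4*t != -7) or v >= -14)))).
Check whether 3*v != -4 and ((2*t < 2 or 3*t < -3) -> ((v = -8 and 2*v != -3) or v >= -2)) and ((not (2*t < 2 or 3*t < -3)) -> ((2*v = -4 -> ((3*v = -12 and 2*t != -7) or 3*v >= -9)) and ((not (2*v = -4)) -> ((v = -17 and 4*t != -7) or v >= -14)))) implies it.
Every state satisfying the precondition satisfies the weakest precondition: the implication holds.
Answer: valid


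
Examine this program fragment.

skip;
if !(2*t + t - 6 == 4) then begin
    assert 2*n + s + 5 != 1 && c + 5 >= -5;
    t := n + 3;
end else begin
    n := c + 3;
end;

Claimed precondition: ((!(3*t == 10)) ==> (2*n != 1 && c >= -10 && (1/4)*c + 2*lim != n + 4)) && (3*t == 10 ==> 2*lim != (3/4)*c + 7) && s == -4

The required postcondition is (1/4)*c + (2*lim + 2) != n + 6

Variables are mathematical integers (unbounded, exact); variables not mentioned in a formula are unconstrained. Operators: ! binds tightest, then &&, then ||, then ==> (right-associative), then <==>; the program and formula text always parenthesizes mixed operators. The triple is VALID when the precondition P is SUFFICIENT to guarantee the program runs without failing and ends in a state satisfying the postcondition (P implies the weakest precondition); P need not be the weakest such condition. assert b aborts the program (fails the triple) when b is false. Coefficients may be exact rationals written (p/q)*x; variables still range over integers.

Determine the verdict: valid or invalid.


Working backward. After the program, the postcondition (1/4)*c + (2*lim + 2) != n + 6 must hold; in canonical form it is (1/4)*c + 2*lim != n + 4.
Then branch requires 2*n + s != -4 && c >= -10 && (1/4)*c + 2*lim != n + 4; else branch requires 2*lim != (3/4)*c + 7.
Before the if: ((!(3*t == 10)) ==> (2*n + s != -4 && c >= -10 && (1/4)*c + 2*lim != n + 4)) && (3*t == 10 ==> 2*lim != (3/4)*c + 7)
Before skip: ((!(3*t == 10)) ==> (2*n + s != -4 && c >= -10 && (1/4)*c + 2*lim != n + 4)) && (3*t == 10 ==> 2*lim != (3/4)*c + 7)
The weakest precondition is ((!(3*t == 10)) ==> (2*n + s != -4 && c >= -10 && (1/4)*c + 2*lim != n + 4)) && (3*t == 10 ==> 2*lim != (3/4)*c + 7).
Check whether ((!(3*t == 10)) ==> (2*n != 1 && c >= -10 && (1/4)*c + 2*lim != n + 4)) && (3*t == 10 ==> 2*lim != (3/4)*c + 7) && s == -4 implies it.
Countermodel: at the initial state c = -7, lim = 3, n = 0, s = -4, t = 0, the precondition holds but the weakest precondition fails.
Answer: invalid


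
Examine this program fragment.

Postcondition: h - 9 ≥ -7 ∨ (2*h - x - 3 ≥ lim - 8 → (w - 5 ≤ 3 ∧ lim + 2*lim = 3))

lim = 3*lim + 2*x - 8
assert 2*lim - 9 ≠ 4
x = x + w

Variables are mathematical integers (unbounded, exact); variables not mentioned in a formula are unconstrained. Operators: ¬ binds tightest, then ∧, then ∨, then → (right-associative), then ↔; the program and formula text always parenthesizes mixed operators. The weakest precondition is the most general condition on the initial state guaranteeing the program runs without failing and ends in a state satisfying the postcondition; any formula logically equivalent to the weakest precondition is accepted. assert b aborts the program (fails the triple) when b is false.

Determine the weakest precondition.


Working backward. After the program, the postcondition h - 9 ≥ -7 ∨ (2*h - x - 3 ≥ lim - 8 → (w - 5 ≤ 3 ∧ lim + 2*lim = 3)) must hold; in canonical form it is h ≥ 2 ∨ (2*h ≥ lim + x - 5 → (w ≤ 8 ∧ 3*lim = 3)).
Before x := x + w: h ≥ 2 ∨ (2*h ≥ lim + w + x - 5 → (w ≤ 8 ∧ 3*lim = 3))
Before assert 2*lim - 9 ≠ 4: 2*lim ≠ 13 ∧ (h ≥ 2 ∨ (2*h ≥ lim + w + x - 5 → (w ≤ 8 ∧ 3*lim = 3)))
Before lim := 3*lim + 2*x - 8: 6*lim + 4*x ≠ 29 ∧ (h ≥ 2 ∨ (2*h ≥ 3*lim + w + 3*x - 13 → (w ≤ 8 ∧ 9*lim + 6*x = 27)))
Answer: WP = 6*lim + 4*x ≠ 29 ∧ (h ≥ 2 ∨ (2*h ≥ 3*lim + w + 3*x - 13 → (w ≤ 8 ∧ 9*lim + 6*x = 27)))


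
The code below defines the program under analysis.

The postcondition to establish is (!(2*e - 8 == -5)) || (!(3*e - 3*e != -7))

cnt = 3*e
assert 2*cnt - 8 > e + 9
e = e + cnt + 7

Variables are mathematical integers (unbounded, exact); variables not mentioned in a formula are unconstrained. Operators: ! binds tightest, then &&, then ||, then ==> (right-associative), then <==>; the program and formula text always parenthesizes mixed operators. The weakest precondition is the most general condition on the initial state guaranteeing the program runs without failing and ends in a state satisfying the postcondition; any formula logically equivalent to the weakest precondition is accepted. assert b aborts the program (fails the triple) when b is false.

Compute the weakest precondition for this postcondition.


Working backward. After the program, the postcondition (!(2*e - 8 == -5)) || (!(3*e - 3*e != -7)) must hold; in canonical form it is !(2*e == 3).
Before e := e + cnt + 7: !(2*cnt + 2*e == -11)
Before assert 2*cnt - 8 > e + 9: 2*cnt > e + 17 && (!(2*cnt + 2*e == -11))
Before cnt := 3*e: 5*e > 17 && (!(8*e == -11))
Answer: WP = 5*e > 17 && (!(8*e == -11))


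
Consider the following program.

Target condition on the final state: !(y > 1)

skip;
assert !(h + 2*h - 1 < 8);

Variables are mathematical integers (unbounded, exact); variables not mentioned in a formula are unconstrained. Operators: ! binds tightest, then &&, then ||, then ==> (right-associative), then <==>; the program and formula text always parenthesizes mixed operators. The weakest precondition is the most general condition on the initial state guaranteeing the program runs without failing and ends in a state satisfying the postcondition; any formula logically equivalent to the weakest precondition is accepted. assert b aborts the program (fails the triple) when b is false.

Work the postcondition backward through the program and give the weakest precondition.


Working backward. After the program, !(y > 1) must hold.
Before assert !(h + 2*h - 1 < 8): (!(3*h < 9)) && (!(y > 1))
Before skip: (!(3*h < 9)) && (!(y > 1))
Answer: WP = (!(3*h < 9)) && (!(y > 1))


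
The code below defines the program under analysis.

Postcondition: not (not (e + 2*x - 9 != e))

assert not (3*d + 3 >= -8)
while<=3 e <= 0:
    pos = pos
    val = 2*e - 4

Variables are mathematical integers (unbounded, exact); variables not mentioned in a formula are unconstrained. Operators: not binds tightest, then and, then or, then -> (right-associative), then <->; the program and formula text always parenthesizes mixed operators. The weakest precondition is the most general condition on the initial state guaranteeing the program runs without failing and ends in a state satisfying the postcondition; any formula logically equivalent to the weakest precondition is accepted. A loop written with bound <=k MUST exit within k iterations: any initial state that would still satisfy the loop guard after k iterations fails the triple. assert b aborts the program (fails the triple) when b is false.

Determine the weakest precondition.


Working backward. After the program, the postcondition not (not (e + 2*x - 9 != e)) must hold; in canonical form it is 2*x != 9.
Before the loop (bound <=3), unroll the exhaustion recursion (WP_0 = exit-now case; WP_j = one more guarded iteration, up to j = 3):
  WP_0: (not (e <= 0)) and 2*x != 9
  WP_1: (e <= 0 -> ((not (e <= 0)) and 2*x != 9)) and ((not (e <= 0)) -> 2*x != 9)
  WP_2: (e <= 0 -> ((e <= 0 -> ((not (e <= 0)) and 2*x != 9)) and ((not (e <= 0)) -> 2*x != 9))) and ((not (e <= 0)) -> 2*x != 9)
  WP_3: (e <= 0 -> ((e <= 0 -> ((e <= 0 -> ((not (e <= 0)) and 2*x != 9)) and ((not (e <= 0)) -> 2*x != 9))) and ((not (e <= 0)) -> 2*x != 9))) and ((not (e <= 0)) -> 2*x != 9)
So before the loop: (e <= 0 -> ((e <= 0 -> ((e <= 0 -> ((not (e <= 0)) and 2*x != 9)) and ((not (e <= 0)) -> 2*x != 9))) and ((not (e <= 0)) -> 2*x != 9))) and ((not (e <= 0)) -> 2*x != 9)
Before assert not (3*d + 3 >= -8): (not (3*d >= -11)) and (e <= 0 -> ((e <= 0 -> ((e <= 0 -> ((not (e <= 0)) and 2*x != 9)) and ((not (e <= 0)) -> 2*x != 9))) and ((not (e <= 0)) -> 2*x != 9))) and ((not (e <= 0)) -> 2*x != 9)
Answer: WP = (not (3*d >= -11)) and (e <= 0 -> ((e <= 0 -> ((e <= 0 -> ((not (e <= 0)) and 2*x != 9)) and ((not (e <= 0)) -> 2*x != 9))) and ((not (e <= 0)) -> 2*x != 9))) and ((not (e <= 0)) -> 2*x != 9)


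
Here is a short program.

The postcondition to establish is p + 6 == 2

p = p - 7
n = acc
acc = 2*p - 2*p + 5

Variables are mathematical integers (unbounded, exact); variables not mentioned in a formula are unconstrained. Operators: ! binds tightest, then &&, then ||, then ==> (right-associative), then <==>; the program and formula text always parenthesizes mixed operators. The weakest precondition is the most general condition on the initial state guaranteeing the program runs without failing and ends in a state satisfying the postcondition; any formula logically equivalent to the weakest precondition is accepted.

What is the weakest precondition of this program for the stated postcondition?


Working backward. After the program, the postcondition p + 6 == 2 must hold; in canonical form it is p == -4.
Before acc := 2*p - 2*p + 5: p == -4
Before n := acc: p == -4
Before p := p - 7: p == 3
Answer: WP = p == 3


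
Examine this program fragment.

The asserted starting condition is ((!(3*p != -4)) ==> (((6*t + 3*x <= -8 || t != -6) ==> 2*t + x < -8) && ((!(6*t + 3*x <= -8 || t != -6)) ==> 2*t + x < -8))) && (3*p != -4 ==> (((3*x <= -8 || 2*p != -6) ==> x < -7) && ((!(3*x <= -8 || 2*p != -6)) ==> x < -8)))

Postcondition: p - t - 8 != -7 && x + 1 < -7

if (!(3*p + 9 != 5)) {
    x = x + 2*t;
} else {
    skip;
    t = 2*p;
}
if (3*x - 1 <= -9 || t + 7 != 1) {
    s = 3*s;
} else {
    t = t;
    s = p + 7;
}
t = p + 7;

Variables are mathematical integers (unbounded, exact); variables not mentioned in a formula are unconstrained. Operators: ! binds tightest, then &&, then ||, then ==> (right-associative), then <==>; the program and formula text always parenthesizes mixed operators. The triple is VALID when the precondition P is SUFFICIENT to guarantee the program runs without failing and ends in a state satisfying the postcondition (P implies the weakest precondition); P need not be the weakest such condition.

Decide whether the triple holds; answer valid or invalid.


Working backward. After the program, the postcondition p - t - 8 != -7 && x + 1 < -7 must hold; in canonical form it is p != t + 1 && x < -8.
Before t := p + 7: x < -8
Then branch requires x < -8; else branch requires x < -8.
Before the if: ((3*x <= -8 || t != -6) ==> x < -8) && ((!(3*x <= -8 || t != -6)) ==> x < -8)
Then branch requires ((6*t + 3*x <= -8 || t != -6) ==> 2*t + x < -8) && ((!(6*t + 3*x <= -8 || t != -6)) ==> 2*t + x < -8); else branch requires ((3*x <= -8 || 2*p != -6) ==> x < -8) && ((!(3*x <= -8 || 2*p != -6)) ==> x < -8).
Before the if: ((!(3*p != -4)) ==> (((6*t + 3*x <= -8 || t != -6) ==> 2*t + x < -8) && ((!(6*t + 3*x <= -8 || t != -6)) ==> 2*t + x < -8))) && (3*p != -4 ==> (((3*x <= -8 || 2*p != -6) ==> x < -8) && ((!(3*x <= -8 || 2*p != -6)) ==> x < -8)))
The weakest precondition is ((!(3*p != -4)) ==> (((6*t + 3*x <= -8 || t != -6) ==> 2*t + x < -8) && ((!(6*t + 3*x <= -8 || t != -6)) ==> 2*t + x < -8))) && (3*p != -4 ==> (((3*x <= -8 || 2*p != -6) ==> x < -8) && ((!(3*x <= -8 || 2*p != -6)) ==> x < -8))).
Check whether ((!(3*p != -4)) ==> (((6*t + 3*x <= -8 || t != -6) ==> 2*t + x < -8) && ((!(6*t + 3*x <= -8 || t != -6)) ==> 2*t + x < -8))) && (3*p != -4 ==> (((3*x <= -8 || 2*p != -6) ==> x < -7) && ((!(3*x <= -8 || 2*p != -6)) ==> x < -8))) implies it.
Countermodel: at the initial state p = -3, t = 0, x = -8, the precondition holds but the weakest precondition fails.
Answer: invalid


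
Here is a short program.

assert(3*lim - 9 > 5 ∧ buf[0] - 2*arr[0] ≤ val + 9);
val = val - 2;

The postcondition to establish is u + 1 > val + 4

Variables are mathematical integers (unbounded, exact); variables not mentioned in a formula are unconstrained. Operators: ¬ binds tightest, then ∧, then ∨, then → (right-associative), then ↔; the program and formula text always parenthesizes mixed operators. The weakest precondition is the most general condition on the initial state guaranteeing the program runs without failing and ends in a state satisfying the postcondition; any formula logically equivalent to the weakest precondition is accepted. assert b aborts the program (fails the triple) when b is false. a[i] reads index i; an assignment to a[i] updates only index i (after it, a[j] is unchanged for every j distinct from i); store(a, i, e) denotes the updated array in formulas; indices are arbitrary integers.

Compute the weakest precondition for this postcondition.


Working backward. After the program, the postcondition u + 1 > val + 4 must hold; in canonical form it is u > val + 3.
Before val := val - 2: u > val + 1
Before assert 3*lim - 9 > 5 ∧ buf[0] - 2*arr[0] ≤ val + 9: 3*lim > 14 ∧ buf[0] ≤ 2*arr[0] + val + 9 ∧ u > val + 1
Answer: WP = 3*lim > 14 ∧ buf[0] ≤ 2*arr[0] + val + 9 ∧ u > val + 1


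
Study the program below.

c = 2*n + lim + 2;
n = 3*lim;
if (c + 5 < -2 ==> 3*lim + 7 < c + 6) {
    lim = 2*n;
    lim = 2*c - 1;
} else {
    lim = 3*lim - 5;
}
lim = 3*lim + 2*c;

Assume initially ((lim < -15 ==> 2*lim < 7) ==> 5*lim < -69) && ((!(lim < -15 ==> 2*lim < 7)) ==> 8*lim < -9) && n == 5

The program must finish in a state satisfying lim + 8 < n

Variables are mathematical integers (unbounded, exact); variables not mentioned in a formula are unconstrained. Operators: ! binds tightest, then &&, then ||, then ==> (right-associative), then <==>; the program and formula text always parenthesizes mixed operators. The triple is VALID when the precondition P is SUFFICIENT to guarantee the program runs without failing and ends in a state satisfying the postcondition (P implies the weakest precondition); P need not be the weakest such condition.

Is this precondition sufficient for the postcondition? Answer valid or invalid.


Working backward. After the program, the postcondition lim + 8 < n must hold; in canonical form it is lim < n - 8.
Before lim := 3*lim + 2*c: 2*c + 3*lim < n - 8
Then branch requires 8*c < n - 5; else branch requires 2*c + 9*lim < n + 7.
Before the if: ((c < -7 ==> 3*lim < c - 1) ==> 8*c < n - 5) && ((!(c < -7 ==> 3*lim < c - 1)) ==> 2*c + 9*lim < n + 7)
Before n := 3*lim: ((c < -7 ==> 3*lim < c - 1) ==> 8*c < 3*lim - 5) && ((!(c < -7 ==> 3*lim < c - 1)) ==> 2*c + 6*lim < 7)
Before c := 2*n + lim + 2: ((lim + 2*n < -9 ==> 2*lim < 2*n + 1) ==> 5*lim + 16*n < -21) && ((!(lim + 2*n < -9 ==> 2*lim < 2*n + 1)) ==> 8*lim + 4*n < 3)
The weakest precondition is ((lim + 2*n < -9 ==> 2*lim < 2*n + 1) ==> 5*lim + 16*n < -21) && ((!(lim + 2*n < -9 ==> 2*lim < 2*n + 1)) ==> 8*lim + 4*n < 3).
Check whether ((lim < -15 ==> 2*lim < 7) ==> 5*lim < -69) && ((!(lim < -15 ==> 2*lim < 7)) ==> 8*lim < -9) && n == 5 implies it.
Countermodel: at the initial state lim = -20, n = 5, the precondition holds but the weakest precondition fails.
Answer: invalid


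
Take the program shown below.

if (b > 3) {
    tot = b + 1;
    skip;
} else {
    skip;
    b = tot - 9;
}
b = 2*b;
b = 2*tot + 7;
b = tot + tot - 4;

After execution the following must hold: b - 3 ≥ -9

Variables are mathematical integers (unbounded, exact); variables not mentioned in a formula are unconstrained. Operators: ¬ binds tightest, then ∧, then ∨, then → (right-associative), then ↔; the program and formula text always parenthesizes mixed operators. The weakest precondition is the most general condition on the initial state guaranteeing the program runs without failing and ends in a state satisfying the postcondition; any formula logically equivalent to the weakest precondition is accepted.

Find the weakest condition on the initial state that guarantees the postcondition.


Working backward. After the program, the postcondition b - 3 ≥ -9 must hold; in canonical form it is b ≥ -6.
Before b := tot + tot - 4: 2*tot ≥ -2
Before b := 2*tot + 7: 2*tot ≥ -2
Before b := 2*b: 2*tot ≥ -2
Then branch requires 2*b ≥ -4; else branch requires 2*tot ≥ -2.
Before the if: (b > 3 → 2*b ≥ -4) ∧ ((¬(b > 3)) → 2*tot ≥ -2)
Answer: WP = (b > 3 → 2*b ≥ -4) ∧ ((¬(b > 3)) → 2*tot ≥ -2)


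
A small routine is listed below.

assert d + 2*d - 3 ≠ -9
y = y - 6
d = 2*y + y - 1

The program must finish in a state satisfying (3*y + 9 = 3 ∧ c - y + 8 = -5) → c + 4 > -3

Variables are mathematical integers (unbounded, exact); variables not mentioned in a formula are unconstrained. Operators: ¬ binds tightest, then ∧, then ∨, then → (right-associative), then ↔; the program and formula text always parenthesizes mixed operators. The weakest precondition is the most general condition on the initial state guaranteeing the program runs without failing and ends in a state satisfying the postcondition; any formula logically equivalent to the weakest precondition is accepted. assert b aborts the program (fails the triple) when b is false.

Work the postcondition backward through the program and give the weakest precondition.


Working backward. After the program, the postcondition (3*y + 9 = 3 ∧ c - y + 8 = -5) → c + 4 > -3 must hold; in canonical form it is (3*y = -6 ∧ c = y - 13) → c > -7.
Before d := 2*y + y - 1: (3*y = -6 ∧ c = y - 13) → c > -7
Before y := y - 6: (3*y = 12 ∧ c = y - 19) → c > -7
Before assert d + 2*d - 3 ≠ -9: 3*d ≠ -6 ∧ ((3*y = 12 ∧ c = y - 19) → c > -7)
Answer: WP = 3*d ≠ -6 ∧ ((3*y = 12 ∧ c = y - 19) → c > -7)


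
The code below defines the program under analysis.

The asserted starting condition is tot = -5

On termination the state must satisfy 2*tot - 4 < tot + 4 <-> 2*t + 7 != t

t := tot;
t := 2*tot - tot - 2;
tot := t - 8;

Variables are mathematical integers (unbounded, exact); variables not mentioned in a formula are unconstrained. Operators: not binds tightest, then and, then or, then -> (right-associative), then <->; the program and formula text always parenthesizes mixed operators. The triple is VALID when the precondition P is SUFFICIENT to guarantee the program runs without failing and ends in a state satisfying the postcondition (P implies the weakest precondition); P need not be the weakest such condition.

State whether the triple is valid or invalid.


Working backward. After the program, the postcondition 2*tot - 4 < tot + 4 <-> 2*t + 7 != t must hold; in canonical form it is tot < 8 <-> t != -7.
Before tot := t - 8: t < 16 <-> t != -7
Before t := 2*tot - tot - 2: tot < 18 <-> tot != -5
Before t := tot: tot < 18 <-> tot != -5
The weakest precondition is tot < 18 <-> tot != -5.
Check whether tot = -5 implies it.
Countermodel: at the initial state tot = -5, the precondition holds but the weakest precondition fails.
Answer: invalid


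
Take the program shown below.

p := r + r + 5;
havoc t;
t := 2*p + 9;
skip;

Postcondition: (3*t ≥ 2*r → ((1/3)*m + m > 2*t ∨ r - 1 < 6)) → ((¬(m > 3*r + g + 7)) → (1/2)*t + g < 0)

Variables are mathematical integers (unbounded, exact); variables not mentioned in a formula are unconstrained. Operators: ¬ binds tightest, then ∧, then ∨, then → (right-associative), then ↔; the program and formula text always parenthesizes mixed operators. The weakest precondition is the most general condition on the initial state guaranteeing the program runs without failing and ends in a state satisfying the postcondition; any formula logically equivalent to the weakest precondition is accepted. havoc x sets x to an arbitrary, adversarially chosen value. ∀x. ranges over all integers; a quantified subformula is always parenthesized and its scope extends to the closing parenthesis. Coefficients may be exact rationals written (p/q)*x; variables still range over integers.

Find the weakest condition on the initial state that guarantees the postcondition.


Working backward. After the program, the postcondition (3*t ≥ 2*r → ((1/3)*m + m > 2*t ∨ r - 1 < 6)) → ((¬(m > 3*r + g + 7)) → (1/2)*t + g < 0) must hold; in canonical form it is (3*t ≥ 2*r → ((4/3)*m > 2*t ∨ r < 7)) → ((¬(m > g + 3*r + 7)) → g + (1/2)*t < 0).
Before skip: (3*t ≥ 2*r → ((4/3)*m > 2*t ∨ r < 7)) → ((¬(m > g + 3*r + 7)) → g + (1/2)*t < 0)
Before t := 2*p + 9: (6*p ≥ 2*r - 27 → ((4/3)*m > 4*p + 18 ∨ r < 7)) → ((¬(m > g + 3*r + 7)) → g + p < -9/2)
Before havoc t: (6*p ≥ 2*r - 27 → ((4/3)*m > 4*p + 18 ∨ r < 7)) → ((¬(m > g + 3*r + 7)) → g + p < -9/2)
Before p := r + r + 5: (10*r ≥ -57 → ((4/3)*m > 8*r + 38 ∨ r < 7)) → ((¬(m > g + 3*r + 7)) → g + 2*r < -19/2)
Answer: WP = (10*r ≥ -57 → ((4/3)*m > 8*r + 38 ∨ r < 7)) → ((¬(m > g + 3*r + 7)) → g + 2*r < -19/2)


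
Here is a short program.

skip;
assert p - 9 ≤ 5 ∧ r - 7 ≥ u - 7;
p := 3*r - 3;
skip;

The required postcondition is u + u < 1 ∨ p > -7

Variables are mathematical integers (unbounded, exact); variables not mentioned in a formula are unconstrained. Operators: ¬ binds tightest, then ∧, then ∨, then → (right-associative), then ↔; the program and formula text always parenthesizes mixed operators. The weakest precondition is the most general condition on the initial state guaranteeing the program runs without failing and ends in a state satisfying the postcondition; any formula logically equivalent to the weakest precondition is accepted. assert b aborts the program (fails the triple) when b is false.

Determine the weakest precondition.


Working backward. After the program, the postcondition u + u < 1 ∨ p > -7 must hold; in canonical form it is 2*u < 1 ∨ p > -7.
Before skip: 2*u < 1 ∨ p > -7
Before p := 3*r - 3: 2*u < 1 ∨ 3*r > -4
Before assert p - 9 ≤ 5 ∧ r - 7 ≥ u - 7: p ≤ 14 ∧ r ≥ u ∧ (2*u < 1 ∨ 3*r > -4)
Before skip: p ≤ 14 ∧ r ≥ u ∧ (2*u < 1 ∨ 3*r > -4)
Answer: WP = p ≤ 14 ∧ r ≥ u ∧ (2*u < 1 ∨ 3*r > -4)
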